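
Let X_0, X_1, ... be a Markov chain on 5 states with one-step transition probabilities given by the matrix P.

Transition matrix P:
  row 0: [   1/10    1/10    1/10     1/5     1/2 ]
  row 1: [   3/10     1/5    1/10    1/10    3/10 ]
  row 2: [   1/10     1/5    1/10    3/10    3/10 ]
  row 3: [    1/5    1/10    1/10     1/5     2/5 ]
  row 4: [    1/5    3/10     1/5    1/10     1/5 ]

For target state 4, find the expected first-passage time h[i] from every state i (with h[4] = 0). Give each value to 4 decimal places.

First-step conditioning: h[4] = 0; for i ≠ 4, h[i] = 1 + Σ_k P[i][k]·h[k].
  h[0] = 1 + 1/10·h[0] + 1/10·h[1] + 1/10·h[2] + 1/5·h[3]
  h[1] = 1 + 3/10·h[0] + 1/5·h[1] + 1/10·h[2] + 1/10·h[3]
  h[2] = 1 + 1/10·h[0] + 1/5·h[1] + 1/10·h[2] + 3/10·h[3]
  h[3] = 1 + 1/5·h[0] + 1/10·h[1] + 1/10·h[2] + 1/5·h[3]
Solving the 4×4 linear system over states ≠ 4 gives exactly h = [4500/1961, 5450/1961, 5540/1961, 4950/1961, 0] (h[4] = 0 is the target).

h = [2.2947, 2.7792, 2.8251, 2.5242, 0.0000]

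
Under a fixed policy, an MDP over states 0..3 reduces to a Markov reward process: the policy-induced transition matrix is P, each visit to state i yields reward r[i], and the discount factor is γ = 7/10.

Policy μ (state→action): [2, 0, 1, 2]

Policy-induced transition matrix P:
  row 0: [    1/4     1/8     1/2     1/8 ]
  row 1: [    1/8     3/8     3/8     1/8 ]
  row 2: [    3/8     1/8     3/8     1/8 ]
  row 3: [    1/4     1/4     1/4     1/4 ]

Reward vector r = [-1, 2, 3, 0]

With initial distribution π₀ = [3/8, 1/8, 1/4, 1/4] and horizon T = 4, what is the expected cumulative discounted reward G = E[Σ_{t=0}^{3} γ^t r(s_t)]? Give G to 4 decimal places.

G = 2.5853

t=0: π = [0.3750, 0.1250, 0.2500, 0.2500], E[r] = 0.6250, γ^t·E[r] = 0.625000, running G = 0.625000
t=1: π = [0.2656, 0.1875, 0.3906, 0.1563], E[r] = 1.2813, γ^t·E[r] = 0.896875, running G = 1.521875
t=2: π = [0.2754, 0.1914, 0.3887, 0.1445], E[r] = 1.2734, γ^t·E[r] = 0.623984, running G = 2.145859
t=3: π = [0.2747, 0.1909, 0.3914, 0.1431], E[r] = 1.2813, γ^t·E[r] = 0.439469, running G = 2.585328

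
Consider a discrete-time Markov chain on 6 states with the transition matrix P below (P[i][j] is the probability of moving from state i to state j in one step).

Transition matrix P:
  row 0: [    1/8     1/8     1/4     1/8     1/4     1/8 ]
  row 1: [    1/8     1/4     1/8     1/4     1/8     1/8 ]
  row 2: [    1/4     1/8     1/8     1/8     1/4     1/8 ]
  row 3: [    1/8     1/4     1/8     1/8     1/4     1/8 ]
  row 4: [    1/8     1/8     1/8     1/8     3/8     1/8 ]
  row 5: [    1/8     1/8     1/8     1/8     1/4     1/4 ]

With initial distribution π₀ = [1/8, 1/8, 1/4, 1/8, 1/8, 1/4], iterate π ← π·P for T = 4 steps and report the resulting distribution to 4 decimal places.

t=0: π = [0.1250, 0.1250, 0.2500, 0.1250, 0.1250, 0.2500]
t=1: π = [0.1563, 0.1563, 0.1406, 0.1406, 0.2500, 0.1563]
t=2: π = [0.1426, 0.1621, 0.1445, 0.1445, 0.2617, 0.1445]
t=3: π = [0.1431, 0.1633, 0.1428, 0.1453, 0.2625, 0.1431]
t=4: π = [0.1429, 0.1636, 0.1429, 0.1454, 0.2624, 0.1429]

π = [0.1429, 0.1636, 0.1429, 0.1454, 0.2624, 0.1429]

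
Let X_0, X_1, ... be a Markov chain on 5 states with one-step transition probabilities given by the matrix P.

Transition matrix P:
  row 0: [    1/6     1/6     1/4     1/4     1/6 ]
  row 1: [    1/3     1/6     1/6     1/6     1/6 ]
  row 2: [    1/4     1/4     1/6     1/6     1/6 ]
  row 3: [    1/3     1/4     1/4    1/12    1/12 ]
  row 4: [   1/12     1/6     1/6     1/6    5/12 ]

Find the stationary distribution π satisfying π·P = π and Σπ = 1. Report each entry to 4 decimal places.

π = [0.2279, 0.1976, 0.1999, 0.1714, 0.2032]

Balance equations π_j = Σ_i π_i·P[i][j]:
  π_0 = 1/6·π_0 + 1/3·π_1 + 1/4·π_2 + 1/3·π_3 + 1/12·π_4
  π_1 = 1/6·π_0 + 1/6·π_1 + 1/4·π_2 + 1/4·π_3 + 1/6·π_4
  π_2 = 1/4·π_0 + 1/6·π_1 + 1/6·π_2 + 1/4·π_3 + 1/6·π_4
  π_3 = 1/4·π_0 + 1/6·π_1 + 1/6·π_2 + 1/12·π_3 + 1/6·π_4
  normalize: π_0 + π_1 + π_2 + π_3 + π_4 = 1
Solving the linear system gives exactly π = [250/1097, 1951/9873, 658/3291, 188/1097, 2006/9873].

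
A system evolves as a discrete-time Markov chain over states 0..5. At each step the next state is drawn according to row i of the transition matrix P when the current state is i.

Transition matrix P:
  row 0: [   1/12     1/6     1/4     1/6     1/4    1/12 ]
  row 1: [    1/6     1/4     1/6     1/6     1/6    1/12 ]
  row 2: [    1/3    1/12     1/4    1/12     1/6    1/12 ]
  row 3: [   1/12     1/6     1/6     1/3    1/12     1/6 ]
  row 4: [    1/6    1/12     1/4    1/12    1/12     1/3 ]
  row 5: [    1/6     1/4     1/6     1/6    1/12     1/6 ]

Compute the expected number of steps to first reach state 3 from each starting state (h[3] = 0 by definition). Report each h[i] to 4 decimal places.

h = [7.4662, 7.3666, 8.0545, 0.0000, 7.9735, 7.3115]

First-step conditioning: h[3] = 0; for i ≠ 3, h[i] = 1 + Σ_k P[i][k]·h[k].
  h[0] = 1 + 1/12·h[0] + 1/6·h[1] + 1/4·h[2] + 1/4·h[4] + 1/12·h[5]
  h[1] = 1 + 1/6·h[0] + 1/4·h[1] + 1/6·h[2] + 1/6·h[4] + 1/12·h[5]
  h[2] = 1 + 1/3·h[0] + 1/12·h[1] + 1/4·h[2] + 1/6·h[4] + 1/12·h[5]
  h[4] = 1 + 1/6·h[0] + 1/12·h[1] + 1/4·h[2] + 1/12·h[4] + 1/3·h[5]
  h[5] = 1 + 1/6·h[0] + 1/4·h[1] + 1/6·h[2] + 1/12·h[4] + 1/6·h[5]
Solving the 5×5 linear system over states ≠ 3 gives exactly h = [41684/5583, 41128/5583, 44968/5583, 0, 44516/5583, 40820/5583] (h[3] = 0 is the target).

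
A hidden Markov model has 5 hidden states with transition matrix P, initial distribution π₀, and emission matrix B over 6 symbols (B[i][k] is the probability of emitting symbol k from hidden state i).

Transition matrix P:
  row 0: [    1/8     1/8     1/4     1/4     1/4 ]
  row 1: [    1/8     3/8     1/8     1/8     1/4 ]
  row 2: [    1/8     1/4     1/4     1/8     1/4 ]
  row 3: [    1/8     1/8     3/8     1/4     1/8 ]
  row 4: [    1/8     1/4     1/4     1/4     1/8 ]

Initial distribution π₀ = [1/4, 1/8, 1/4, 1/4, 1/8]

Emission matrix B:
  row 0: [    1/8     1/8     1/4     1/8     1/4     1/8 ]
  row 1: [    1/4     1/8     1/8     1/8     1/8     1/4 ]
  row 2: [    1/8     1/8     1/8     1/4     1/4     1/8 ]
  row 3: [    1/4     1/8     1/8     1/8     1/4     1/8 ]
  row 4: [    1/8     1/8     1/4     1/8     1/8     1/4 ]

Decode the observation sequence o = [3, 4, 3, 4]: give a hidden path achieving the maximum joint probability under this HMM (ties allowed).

t=0: δ = [3.125e-02, 1.562e-02, 6.250e-02, 3.125e-02, 1.562e-02]  (obs o_0=3)
t=1: δ = [1.953e-03, 1.953e-03, 3.906e-03, 1.953e-03, 1.953e-03]  ψ = [2, 2, 2, 0, 2]  (obs o_1=4)
t=2: δ = [6.104e-05, 1.221e-04, 2.441e-04, 6.104e-05, 1.221e-04]  ψ = [2, 2, 2, 0, 2]  (obs o_2=3)
t=3: δ = [7.629e-06, 7.629e-06, 1.526e-05, 7.629e-06, 7.629e-06]  ψ = [2, 2, 2, 2, 2]  (obs o_3=4)
backtrack: best end state = 2; path = [2, 2, 2, 2]

path = [2, 2, 2, 2]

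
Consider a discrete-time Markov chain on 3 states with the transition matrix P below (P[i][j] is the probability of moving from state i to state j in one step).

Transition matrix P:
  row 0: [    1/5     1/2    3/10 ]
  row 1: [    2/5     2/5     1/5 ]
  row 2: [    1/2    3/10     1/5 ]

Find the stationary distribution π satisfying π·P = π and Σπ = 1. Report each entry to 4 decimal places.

π = [0.3529, 0.4118, 0.2353]

Balance equations π_j = Σ_i π_i·P[i][j]:
  π_0 = 1/5·π_0 + 2/5·π_1 + 1/2·π_2
  π_1 = 1/2·π_0 + 2/5·π_1 + 3/10·π_2
  normalize: π_0 + π_1 + π_2 = 1
Solving the linear system gives exactly π = [6/17, 7/17, 4/17].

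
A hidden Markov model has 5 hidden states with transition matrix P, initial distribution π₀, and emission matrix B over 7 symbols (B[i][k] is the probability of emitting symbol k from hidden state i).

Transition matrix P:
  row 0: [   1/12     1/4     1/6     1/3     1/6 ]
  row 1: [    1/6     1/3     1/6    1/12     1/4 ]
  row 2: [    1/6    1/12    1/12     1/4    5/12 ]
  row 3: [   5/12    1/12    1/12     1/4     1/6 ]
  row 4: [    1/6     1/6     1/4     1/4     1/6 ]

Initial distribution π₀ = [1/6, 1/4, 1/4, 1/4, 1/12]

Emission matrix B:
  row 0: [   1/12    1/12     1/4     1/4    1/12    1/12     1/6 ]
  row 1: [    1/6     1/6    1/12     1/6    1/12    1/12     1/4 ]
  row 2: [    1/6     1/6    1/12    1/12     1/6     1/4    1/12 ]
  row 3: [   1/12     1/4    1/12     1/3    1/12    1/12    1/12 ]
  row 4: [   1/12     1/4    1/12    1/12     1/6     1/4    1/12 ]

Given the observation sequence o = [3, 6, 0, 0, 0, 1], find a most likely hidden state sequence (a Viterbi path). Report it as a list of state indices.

t=0: δ = [4.167e-02, 4.167e-02, 2.083e-02, 8.333e-02, 6.944e-03]  (obs o_0=3)
t=1: δ = [5.787e-03, 3.472e-03, 5.787e-04, 1.736e-03, 1.157e-03]  ψ = [3, 1, 0, 3, 3]  (obs o_1=6)
t=2: δ = [6.028e-05, 2.411e-04, 1.608e-04, 1.608e-04, 8.038e-05]  ψ = [3, 0, 0, 0, 0]  (obs o_2=0)
t=3: δ = [5.582e-06, 1.340e-05, 6.698e-06, 3.349e-06, 5.582e-06]  ψ = [3, 1, 1, 2, 2]  (obs o_3=0)
t=4: δ = [1.861e-07, 7.442e-07, 3.721e-07, 1.550e-07, 2.791e-07]  ψ = [1, 1, 1, 0, 1]  (obs o_4=0)
t=5: δ = [1.034e-08, 4.135e-08, 2.067e-08, 2.326e-08, 4.651e-08]  ψ = [1, 1, 1, 2, 1]  (obs o_5=1)
backtrack: best end state = 4; path = [3, 0, 1, 1, 1, 4]

path = [3, 0, 1, 1, 1, 4]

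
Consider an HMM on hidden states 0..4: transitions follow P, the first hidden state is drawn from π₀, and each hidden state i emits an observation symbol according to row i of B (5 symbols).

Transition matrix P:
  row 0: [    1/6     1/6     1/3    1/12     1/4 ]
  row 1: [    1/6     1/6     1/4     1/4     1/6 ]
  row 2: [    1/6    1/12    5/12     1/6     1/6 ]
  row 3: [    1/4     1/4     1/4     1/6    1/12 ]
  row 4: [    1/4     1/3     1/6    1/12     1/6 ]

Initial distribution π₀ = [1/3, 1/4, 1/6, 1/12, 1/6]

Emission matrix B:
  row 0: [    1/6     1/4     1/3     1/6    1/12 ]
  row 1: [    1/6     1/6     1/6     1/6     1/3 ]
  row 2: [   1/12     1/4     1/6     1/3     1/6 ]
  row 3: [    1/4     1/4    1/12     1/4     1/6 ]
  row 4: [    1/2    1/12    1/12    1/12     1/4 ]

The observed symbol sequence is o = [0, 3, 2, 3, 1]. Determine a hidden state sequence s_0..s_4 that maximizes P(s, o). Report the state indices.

path = [0, 2, 2, 2, 2]

t=0: δ = [5.556e-02, 4.167e-02, 1.389e-02, 2.083e-02, 8.333e-02]  (obs o_0=0)
t=1: δ = [3.472e-03, 4.630e-03, 6.173e-03, 2.604e-03, 1.157e-03]  ψ = [4, 4, 0, 1, 0]  (obs o_1=3)
t=2: δ = [3.429e-04, 1.286e-04, 4.287e-04, 9.645e-05, 8.573e-05]  ψ = [2, 1, 2, 1, 2]  (obs o_2=2)
t=3: δ = [1.191e-05, 9.526e-06, 5.954e-05, 1.786e-05, 7.144e-06]  ψ = [2, 0, 2, 2, 0]  (obs o_3=3)
t=4: δ = [2.481e-06, 8.269e-07, 6.202e-06, 2.481e-06, 8.269e-07]  ψ = [2, 2, 2, 2, 2]  (obs o_4=1)
backtrack: best end state = 2; path = [0, 2, 2, 2, 2]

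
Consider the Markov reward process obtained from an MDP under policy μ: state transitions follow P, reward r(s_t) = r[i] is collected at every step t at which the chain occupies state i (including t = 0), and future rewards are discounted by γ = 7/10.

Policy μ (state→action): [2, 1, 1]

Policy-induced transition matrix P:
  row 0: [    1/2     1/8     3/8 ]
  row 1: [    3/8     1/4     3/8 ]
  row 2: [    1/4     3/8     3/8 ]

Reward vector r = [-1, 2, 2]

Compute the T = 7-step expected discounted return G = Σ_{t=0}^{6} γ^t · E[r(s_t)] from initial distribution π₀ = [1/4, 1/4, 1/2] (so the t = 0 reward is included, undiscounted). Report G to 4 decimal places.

t=0: π = [0.2500, 0.2500, 0.5000], E[r] = 1.2500, γ^t·E[r] = 1.250000, running G = 1.250000
t=1: π = [0.3438, 0.2813, 0.3750], E[r] = 0.9688, γ^t·E[r] = 0.678125, running G = 1.928125
t=2: π = [0.3711, 0.2539, 0.3750], E[r] = 0.8867, γ^t·E[r] = 0.434492, running G = 2.362617
t=3: π = [0.3745, 0.2505, 0.3750], E[r] = 0.8765, γ^t·E[r] = 0.300627, running G = 2.663245
t=4: π = [0.3749, 0.2501, 0.3750], E[r] = 0.8752, γ^t·E[r] = 0.210131, running G = 2.873376
t=5: π = [0.3750, 0.2500, 0.3750], E[r] = 0.8750, γ^t·E[r] = 0.147065, running G = 3.020441
t=6: π = [0.3750, 0.2500, 0.3750], E[r] = 0.8750, γ^t·E[r] = 0.102943, running G = 3.123384

G = 3.1234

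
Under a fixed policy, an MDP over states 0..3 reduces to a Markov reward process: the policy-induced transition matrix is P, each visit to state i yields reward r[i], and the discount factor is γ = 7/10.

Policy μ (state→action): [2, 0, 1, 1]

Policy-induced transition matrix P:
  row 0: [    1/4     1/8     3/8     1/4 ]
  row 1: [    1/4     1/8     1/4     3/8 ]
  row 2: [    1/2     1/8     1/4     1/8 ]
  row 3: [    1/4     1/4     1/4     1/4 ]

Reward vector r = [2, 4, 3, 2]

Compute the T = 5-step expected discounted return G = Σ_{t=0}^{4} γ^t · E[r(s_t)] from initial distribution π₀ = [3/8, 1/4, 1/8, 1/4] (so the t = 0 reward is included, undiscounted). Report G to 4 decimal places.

t=0: π = [0.3750, 0.2500, 0.1250, 0.2500], E[r] = 2.6250, γ^t·E[r] = 2.625000, running G = 2.625000
t=1: π = [0.2813, 0.1563, 0.2969, 0.2656], E[r] = 2.6094, γ^t·E[r] = 1.826563, running G = 4.451563
t=2: π = [0.3242, 0.1582, 0.2852, 0.2324], E[r] = 2.6016, γ^t·E[r] = 1.274766, running G = 5.726328
t=3: π = [0.3213, 0.1541, 0.2905, 0.2341], E[r] = 2.5986, γ^t·E[r] = 0.891331, running G = 6.617659
t=4: π = [0.3226, 0.1543, 0.2902, 0.2329], E[r] = 2.5987, γ^t·E[r] = 0.623946, running G = 7.241606

G = 7.2416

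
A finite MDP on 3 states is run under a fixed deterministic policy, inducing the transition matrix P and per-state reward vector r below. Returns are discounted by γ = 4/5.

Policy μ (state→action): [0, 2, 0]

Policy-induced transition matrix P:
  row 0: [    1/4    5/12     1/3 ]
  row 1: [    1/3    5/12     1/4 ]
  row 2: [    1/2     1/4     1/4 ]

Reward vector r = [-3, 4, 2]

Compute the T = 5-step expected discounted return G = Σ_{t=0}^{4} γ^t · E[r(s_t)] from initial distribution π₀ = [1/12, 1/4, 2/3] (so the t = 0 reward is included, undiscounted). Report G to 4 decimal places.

G = 3.9975

t=0: π = [0.0833, 0.2500, 0.6667], E[r] = 2.0833, γ^t·E[r] = 2.083333, running G = 2.083333
t=1: π = [0.4375, 0.3056, 0.2569], E[r] = 0.4236, γ^t·E[r] = 0.338889, running G = 2.422222
t=2: π = [0.3397, 0.3738, 0.2865], E[r] = 1.0492, γ^t·E[r] = 0.671481, running G = 3.093704
t=3: π = [0.3528, 0.3689, 0.2783], E[r] = 0.9740, γ^t·E[r] = 0.498691, running G = 3.592395
t=4: π = [0.3503, 0.3703, 0.2794], E[r] = 0.9890, γ^t·E[r] = 0.405078, running G = 3.997473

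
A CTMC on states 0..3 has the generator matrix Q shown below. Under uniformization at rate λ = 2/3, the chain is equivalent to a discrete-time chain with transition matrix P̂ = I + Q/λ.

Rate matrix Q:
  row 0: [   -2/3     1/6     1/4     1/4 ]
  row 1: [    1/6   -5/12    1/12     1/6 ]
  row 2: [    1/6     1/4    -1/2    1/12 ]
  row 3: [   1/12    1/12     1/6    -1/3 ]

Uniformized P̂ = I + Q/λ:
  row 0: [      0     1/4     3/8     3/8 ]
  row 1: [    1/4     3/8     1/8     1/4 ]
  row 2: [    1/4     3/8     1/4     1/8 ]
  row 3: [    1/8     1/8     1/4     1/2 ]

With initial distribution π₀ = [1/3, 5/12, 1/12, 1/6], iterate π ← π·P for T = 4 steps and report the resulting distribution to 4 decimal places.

π = [0.1680, 0.2735, 0.2367, 0.3218]

t=0: π = [0.3333, 0.4167, 0.0833, 0.1667]
t=1: π = [0.1458, 0.2917, 0.2396, 0.3229]
t=2: π = [0.1732, 0.2760, 0.2318, 0.3190]
t=3: π = [0.1668, 0.2736, 0.2371, 0.3224]
t=4: π = [0.1680, 0.2735, 0.2367, 0.3218]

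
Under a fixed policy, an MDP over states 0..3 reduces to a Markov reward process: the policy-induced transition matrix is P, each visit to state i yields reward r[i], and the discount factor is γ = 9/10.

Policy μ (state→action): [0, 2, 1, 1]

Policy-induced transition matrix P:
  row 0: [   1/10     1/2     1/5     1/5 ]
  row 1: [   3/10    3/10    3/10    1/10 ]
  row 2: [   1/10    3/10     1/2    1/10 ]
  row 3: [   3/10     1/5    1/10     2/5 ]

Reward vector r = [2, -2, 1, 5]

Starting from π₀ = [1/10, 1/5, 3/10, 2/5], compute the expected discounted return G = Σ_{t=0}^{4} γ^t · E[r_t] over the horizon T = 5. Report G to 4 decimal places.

G = 5.3811

t=0: π = [0.1000, 0.2000, 0.3000, 0.4000], E[r] = 2.1000, γ^t·E[r] = 2.100000, running G = 2.100000
t=1: π = [0.2200, 0.2800, 0.2700, 0.2300], E[r] = 1.3000, γ^t·E[r] = 1.170000, running G = 3.270000
t=2: π = [0.2020, 0.3210, 0.2860, 0.1910], E[r] = 1.0030, γ^t·E[r] = 0.812430, running G = 4.082430
t=3: π = [0.2024, 0.3213, 0.2988, 0.1775], E[r] = 0.9485, γ^t·E[r] = 0.691457, running G = 4.773887
t=4: π = [0.1998, 0.3227, 0.3040, 0.1735], E[r] = 0.9255, γ^t·E[r] = 0.607240, running G = 5.381127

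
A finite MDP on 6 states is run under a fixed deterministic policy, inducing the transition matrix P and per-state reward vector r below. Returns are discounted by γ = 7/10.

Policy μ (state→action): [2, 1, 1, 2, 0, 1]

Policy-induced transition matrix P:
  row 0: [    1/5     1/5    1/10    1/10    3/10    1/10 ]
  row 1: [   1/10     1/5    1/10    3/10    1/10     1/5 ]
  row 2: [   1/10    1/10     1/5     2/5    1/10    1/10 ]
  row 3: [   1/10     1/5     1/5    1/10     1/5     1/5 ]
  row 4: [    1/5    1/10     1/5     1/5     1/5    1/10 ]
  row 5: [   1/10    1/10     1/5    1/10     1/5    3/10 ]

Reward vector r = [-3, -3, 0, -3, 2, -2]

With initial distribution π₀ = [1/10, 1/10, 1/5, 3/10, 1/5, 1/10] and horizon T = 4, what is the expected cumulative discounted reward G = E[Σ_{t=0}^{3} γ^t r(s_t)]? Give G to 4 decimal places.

t=0: π = [0.1000, 0.1000, 0.2000, 0.3000, 0.2000, 0.1000], E[r] = -1.3000, γ^t·E[r] = -1.300000, running G = -1.300000
t=1: π = [0.1300, 0.1500, 0.1800, 0.2000, 0.1800, 0.1600], E[r] = -1.4000, γ^t·E[r] = -0.980000, running G = -2.280000
t=2: π = [0.1310, 0.1480, 0.1720, 0.2020, 0.1800, 0.1670], E[r] = -1.4170, γ^t·E[r] = -0.694330, running G = -2.974330
t=3: π = [0.1311, 0.1481, 0.1721, 0.1992, 0.1811, 0.1684], E[r] = -1.4098, γ^t·E[r] = -0.483561, running G = -3.457891

G = -3.4579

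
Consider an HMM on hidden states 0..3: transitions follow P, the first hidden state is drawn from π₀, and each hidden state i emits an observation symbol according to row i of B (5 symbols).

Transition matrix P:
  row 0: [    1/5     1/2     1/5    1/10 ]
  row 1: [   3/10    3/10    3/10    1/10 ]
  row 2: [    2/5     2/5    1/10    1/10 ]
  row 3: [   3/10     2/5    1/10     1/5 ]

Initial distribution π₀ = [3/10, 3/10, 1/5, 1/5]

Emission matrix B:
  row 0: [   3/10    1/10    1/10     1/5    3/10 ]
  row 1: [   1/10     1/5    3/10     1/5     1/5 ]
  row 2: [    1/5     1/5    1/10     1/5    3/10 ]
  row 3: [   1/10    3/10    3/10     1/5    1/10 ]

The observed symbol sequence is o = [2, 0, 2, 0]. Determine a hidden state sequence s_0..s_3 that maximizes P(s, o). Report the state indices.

t=0: δ = [3.000e-02, 9.000e-02, 2.000e-02, 6.000e-02]  (obs o_0=2)
t=1: δ = [8.100e-03, 2.700e-03, 5.400e-03, 1.200e-03]  ψ = [1, 1, 1, 3]  (obs o_1=0)
t=2: δ = [2.160e-04, 1.215e-03, 1.620e-04, 2.430e-04]  ψ = [2, 0, 0, 0]  (obs o_2=2)
t=3: δ = [1.094e-04, 3.645e-05, 7.290e-05, 1.215e-05]  ψ = [1, 1, 1, 1]  (obs o_3=0)
backtrack: best end state = 0; path = [1, 0, 1, 0]

path = [1, 0, 1, 0]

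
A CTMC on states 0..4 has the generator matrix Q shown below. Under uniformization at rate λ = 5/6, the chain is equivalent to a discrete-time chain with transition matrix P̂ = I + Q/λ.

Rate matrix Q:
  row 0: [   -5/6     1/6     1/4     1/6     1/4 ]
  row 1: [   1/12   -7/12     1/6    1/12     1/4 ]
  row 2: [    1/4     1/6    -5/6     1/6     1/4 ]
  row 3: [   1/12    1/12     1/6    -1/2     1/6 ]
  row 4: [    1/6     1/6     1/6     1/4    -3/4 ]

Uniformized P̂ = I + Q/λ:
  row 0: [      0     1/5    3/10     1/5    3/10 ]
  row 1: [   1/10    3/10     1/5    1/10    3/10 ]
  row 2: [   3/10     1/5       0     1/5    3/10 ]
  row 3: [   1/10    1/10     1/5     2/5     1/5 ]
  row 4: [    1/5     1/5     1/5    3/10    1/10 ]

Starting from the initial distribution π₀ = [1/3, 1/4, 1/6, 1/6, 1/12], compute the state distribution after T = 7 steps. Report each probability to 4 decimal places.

π = [0.1442, 0.1940, 0.1787, 0.2543, 0.2288]

t=0: π = [0.3333, 0.2500, 0.1667, 0.1667, 0.0833]
t=1: π = [0.1083, 0.2083, 0.2000, 0.2167, 0.2667]
t=2: π = [0.1558, 0.1992, 0.1708, 0.2492, 0.2250]
t=3: π = [0.1411, 0.1950, 0.1814, 0.2524, 0.2301]
t=4: π = [0.1452, 0.1943, 0.1778, 0.2540, 0.2287]
t=5: π = [0.1439, 0.1940, 0.1790, 0.2542, 0.2289]
t=6: π = [0.1443, 0.1940, 0.1786, 0.2543, 0.2288]
t=7: π = [0.1442, 0.1940, 0.1787, 0.2543, 0.2288]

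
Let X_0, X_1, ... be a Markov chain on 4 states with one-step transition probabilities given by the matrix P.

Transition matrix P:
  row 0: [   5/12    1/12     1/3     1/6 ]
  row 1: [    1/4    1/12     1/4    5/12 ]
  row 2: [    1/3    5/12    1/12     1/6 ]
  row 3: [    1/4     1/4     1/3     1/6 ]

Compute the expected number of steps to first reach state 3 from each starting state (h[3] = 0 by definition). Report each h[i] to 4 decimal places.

h = [4.7896, 3.6182, 4.4772, 0.0000]

First-step conditioning: h[3] = 0; for i ≠ 3, h[i] = 1 + Σ_k P[i][k]·h[k].
  h[0] = 1 + 5/12·h[0] + 1/12·h[1] + 1/3·h[2]
  h[1] = 1 + 1/4·h[0] + 1/12·h[1] + 1/4·h[2]
  h[2] = 1 + 1/3·h[0] + 5/12·h[1] + 1/12·h[2]
Solving the 3×3 linear system over states ≠ 3 gives exactly h = [2208/461, 1668/461, 2064/461, 0] (h[3] = 0 is the target).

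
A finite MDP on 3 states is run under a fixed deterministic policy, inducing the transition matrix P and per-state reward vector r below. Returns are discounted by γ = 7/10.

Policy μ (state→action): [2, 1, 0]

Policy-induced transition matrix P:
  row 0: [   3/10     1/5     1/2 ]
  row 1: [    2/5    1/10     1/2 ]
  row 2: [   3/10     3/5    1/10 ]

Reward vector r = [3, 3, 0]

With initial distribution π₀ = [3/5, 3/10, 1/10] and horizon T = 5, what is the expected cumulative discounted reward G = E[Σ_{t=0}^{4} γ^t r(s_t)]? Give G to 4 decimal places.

G = 5.9518

t=0: π = [0.6000, 0.3000, 0.1000], E[r] = 2.7000, γ^t·E[r] = 2.700000, running G = 2.700000
t=1: π = [0.3300, 0.2100, 0.4600], E[r] = 1.6200, γ^t·E[r] = 1.134000, running G = 3.834000
t=2: π = [0.3210, 0.3630, 0.3160], E[r] = 2.0520, γ^t·E[r] = 1.005480, running G = 4.839480
t=3: π = [0.3363, 0.2901, 0.3736], E[r] = 1.8792, γ^t·E[r] = 0.644566, running G = 5.484046
t=4: π = [0.3290, 0.3204, 0.3506], E[r] = 1.9483, γ^t·E[r] = 0.467792, running G = 5.951837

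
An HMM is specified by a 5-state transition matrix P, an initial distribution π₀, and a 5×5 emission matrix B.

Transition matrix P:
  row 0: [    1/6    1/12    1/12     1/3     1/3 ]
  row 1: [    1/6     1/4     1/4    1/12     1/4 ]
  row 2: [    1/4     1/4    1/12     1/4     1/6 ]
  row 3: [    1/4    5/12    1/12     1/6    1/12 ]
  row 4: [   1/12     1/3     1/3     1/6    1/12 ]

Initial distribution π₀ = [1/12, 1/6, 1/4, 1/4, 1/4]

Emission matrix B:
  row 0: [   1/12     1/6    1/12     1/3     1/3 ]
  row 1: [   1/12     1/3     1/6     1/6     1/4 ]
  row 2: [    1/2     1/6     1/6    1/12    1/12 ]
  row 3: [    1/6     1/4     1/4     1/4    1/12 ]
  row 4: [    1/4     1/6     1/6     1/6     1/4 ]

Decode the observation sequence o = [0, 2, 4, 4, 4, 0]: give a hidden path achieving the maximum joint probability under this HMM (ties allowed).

path = [2, 3, 1, 0, 4, 2]

t=0: δ = [6.944e-03, 1.389e-02, 1.250e-01, 4.167e-02, 6.250e-02]  (obs o_0=0)
t=1: δ = [2.604e-03, 5.208e-03, 3.472e-03, 7.812e-03, 3.472e-03]  ψ = [2, 2, 4, 2, 2]  (obs o_1=2)
t=2: δ = [6.510e-04, 8.138e-04, 1.085e-04, 1.085e-04, 3.255e-04]  ψ = [3, 3, 1, 3, 1]  (obs o_2=4)
t=3: δ = [4.521e-05, 5.086e-05, 1.695e-05, 1.808e-05, 5.425e-05]  ψ = [1, 1, 1, 0, 0]  (obs o_3=4)
t=4: δ = [2.826e-06, 4.521e-06, 1.507e-06, 1.256e-06, 3.768e-06]  ψ = [1, 4, 4, 0, 0]  (obs o_4=4)
t=5: δ = [6.279e-08, 1.047e-07, 6.279e-07, 1.570e-07, 2.826e-07]  ψ = [1, 4, 4, 0, 1]  (obs o_5=0)
backtrack: best end state = 2; path = [2, 3, 1, 0, 4, 2]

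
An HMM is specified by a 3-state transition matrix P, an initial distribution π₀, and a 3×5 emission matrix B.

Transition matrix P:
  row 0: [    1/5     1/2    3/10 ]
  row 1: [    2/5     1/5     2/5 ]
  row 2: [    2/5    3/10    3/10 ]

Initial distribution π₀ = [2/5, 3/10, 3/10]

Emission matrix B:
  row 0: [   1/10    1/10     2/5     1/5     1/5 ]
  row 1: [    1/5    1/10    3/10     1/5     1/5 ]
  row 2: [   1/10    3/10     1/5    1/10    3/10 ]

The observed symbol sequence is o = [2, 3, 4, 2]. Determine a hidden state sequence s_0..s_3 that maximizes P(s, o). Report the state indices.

t=0: δ = [1.600e-01, 9.000e-02, 6.000e-02]  (obs o_0=2)
t=1: δ = [7.200e-03, 1.600e-02, 4.800e-03]  ψ = [1, 0, 0]  (obs o_1=3)
t=2: δ = [1.280e-03, 7.200e-04, 1.920e-03]  ψ = [1, 0, 1]  (obs o_2=4)
t=3: δ = [3.072e-04, 1.920e-04, 1.152e-04]  ψ = [2, 0, 2]  (obs o_3=2)
backtrack: best end state = 0; path = [0, 1, 2, 0]

path = [0, 1, 2, 0]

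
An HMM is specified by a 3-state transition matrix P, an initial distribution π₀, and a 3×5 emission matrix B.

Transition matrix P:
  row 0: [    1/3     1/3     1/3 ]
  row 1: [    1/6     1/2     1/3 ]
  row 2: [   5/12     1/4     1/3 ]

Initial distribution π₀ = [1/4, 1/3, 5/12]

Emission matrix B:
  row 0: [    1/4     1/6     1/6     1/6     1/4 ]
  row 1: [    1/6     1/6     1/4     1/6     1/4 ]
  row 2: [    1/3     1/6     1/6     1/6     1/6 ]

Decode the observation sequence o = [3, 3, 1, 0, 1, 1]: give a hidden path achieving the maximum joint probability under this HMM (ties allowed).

path = [1, 1, 1, 1, 1, 1]

t=0: δ = [4.167e-02, 5.556e-02, 6.944e-02]  (obs o_0=3)
t=1: δ = [4.823e-03, 4.630e-03, 3.858e-03]  ψ = [2, 1, 2]  (obs o_1=3)
t=2: δ = [2.679e-04, 3.858e-04, 2.679e-04]  ψ = [0, 1, 0]  (obs o_2=1)
t=3: δ = [2.791e-05, 3.215e-05, 4.287e-05]  ψ = [2, 1, 1]  (obs o_3=0)
t=4: δ = [2.977e-06, 2.679e-06, 2.381e-06]  ψ = [2, 1, 2]  (obs o_4=1)
t=5: δ = [1.654e-07, 2.233e-07, 1.654e-07]  ψ = [0, 1, 0]  (obs o_5=1)
backtrack: best end state = 1; path = [1, 1, 1, 1, 1, 1]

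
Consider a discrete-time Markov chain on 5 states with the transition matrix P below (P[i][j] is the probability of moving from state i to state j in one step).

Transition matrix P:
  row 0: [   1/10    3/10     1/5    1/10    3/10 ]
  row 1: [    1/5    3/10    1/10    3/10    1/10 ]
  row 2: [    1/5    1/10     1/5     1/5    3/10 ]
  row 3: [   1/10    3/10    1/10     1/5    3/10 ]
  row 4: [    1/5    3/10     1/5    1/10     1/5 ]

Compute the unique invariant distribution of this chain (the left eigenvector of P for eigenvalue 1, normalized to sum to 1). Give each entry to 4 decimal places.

Balance equations π_j = Σ_i π_i·P[i][j]:
  π_0 = 1/10·π_0 + 1/5·π_1 + 1/5·π_2 + 1/10·π_3 + 1/5·π_4
  π_1 = 3/10·π_0 + 3/10·π_1 + 1/10·π_2 + 3/10·π_3 + 3/10·π_4
  π_2 = 1/5·π_0 + 1/10·π_1 + 1/5·π_2 + 1/10·π_3 + 1/5·π_4
  π_3 = 1/10·π_0 + 3/10·π_1 + 1/5·π_2 + 1/5·π_3 + 1/10·π_4
  normalize: π_0 + π_1 + π_2 + π_3 + π_4 = 1
Solving the linear system gives exactly π = [1609/9768, 239/888, 137/888, 167/888, 1093/4884].

π = [0.1647, 0.2691, 0.1543, 0.1881, 0.2238]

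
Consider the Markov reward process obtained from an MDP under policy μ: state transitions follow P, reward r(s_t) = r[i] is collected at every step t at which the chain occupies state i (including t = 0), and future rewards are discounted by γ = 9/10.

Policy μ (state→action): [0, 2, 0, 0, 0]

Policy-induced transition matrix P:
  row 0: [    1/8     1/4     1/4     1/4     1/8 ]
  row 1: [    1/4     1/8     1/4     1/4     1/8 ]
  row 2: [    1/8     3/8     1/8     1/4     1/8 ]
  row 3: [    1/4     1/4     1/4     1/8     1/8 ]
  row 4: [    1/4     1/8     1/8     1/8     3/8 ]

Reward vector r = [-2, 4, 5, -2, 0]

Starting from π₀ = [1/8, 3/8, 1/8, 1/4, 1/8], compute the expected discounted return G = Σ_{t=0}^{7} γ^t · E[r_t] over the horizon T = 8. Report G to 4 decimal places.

t=0: π = [0.1250, 0.3750, 0.1250, 0.2500, 0.1250], E[r] = 1.3750, γ^t·E[r] = 1.375000, running G = 1.375000
t=1: π = [0.2188, 0.2031, 0.2188, 0.2031, 0.1563], E[r] = 1.0625, γ^t·E[r] = 0.956250, running G = 2.331250
t=2: π = [0.1953, 0.2324, 0.2031, 0.2051, 0.1641], E[r] = 1.1445, γ^t·E[r] = 0.927070, running G = 3.258320
t=3: π = [0.2002, 0.2258, 0.2041, 0.2039, 0.1660], E[r] = 1.1157, γ^t·E[r] = 0.813362, running G = 4.071682
t=4: π = [0.1995, 0.2265, 0.2037, 0.2038, 0.1665], E[r] = 1.1183, γ^t·E[r] = 0.733748, running G = 4.805430
t=5: π = [0.1996, 0.2263, 0.2037, 0.2037, 0.1666], E[r] = 1.1173, γ^t·E[r] = 0.659765, running G = 5.465194
t=6: π = [0.1996, 0.2263, 0.2037, 0.2037, 0.1667], E[r] = 1.1173, γ^t·E[r] = 0.593794, running G = 6.058988
t=7: π = [0.1996, 0.2263, 0.2037, 0.2037, 0.1667], E[r] = 1.1173, γ^t·E[r] = 0.534396, running G = 6.593384

G = 6.5934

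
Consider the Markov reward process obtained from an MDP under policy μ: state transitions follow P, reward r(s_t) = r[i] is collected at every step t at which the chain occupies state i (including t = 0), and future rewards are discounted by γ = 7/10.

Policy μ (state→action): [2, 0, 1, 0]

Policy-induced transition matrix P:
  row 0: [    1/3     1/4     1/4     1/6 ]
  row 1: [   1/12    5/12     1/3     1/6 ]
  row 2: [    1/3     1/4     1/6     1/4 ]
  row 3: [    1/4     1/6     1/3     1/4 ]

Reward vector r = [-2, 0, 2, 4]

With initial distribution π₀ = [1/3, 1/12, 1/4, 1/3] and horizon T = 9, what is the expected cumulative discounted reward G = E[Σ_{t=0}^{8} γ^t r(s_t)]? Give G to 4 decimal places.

t=0: π = [0.3333, 0.0833, 0.2500, 0.3333], E[r] = 1.1667, γ^t·E[r] = 1.166667, running G = 1.166667
t=1: π = [0.2847, 0.2361, 0.2639, 0.2153], E[r] = 0.8194, γ^t·E[r] = 0.573611, running G = 1.740278
t=2: π = [0.2564, 0.2714, 0.2656, 0.2066], E[r] = 0.8449, γ^t·E[r] = 0.414005, running G = 2.154282
t=3: π = [0.2483, 0.2780, 0.2677, 0.2060], E[r] = 0.8629, γ^t·E[r] = 0.295990, running G = 2.450272
t=4: π = [0.2467, 0.2792, 0.2680, 0.2061], E[r] = 0.8673, γ^t·E[r] = 0.208241, running G = 2.658513
t=5: π = [0.2464, 0.2793, 0.2681, 0.2062], E[r] = 0.8682, γ^t·E[r] = 0.145920, running G = 2.804433
t=6: π = [0.2463, 0.2794, 0.2681, 0.2062], E[r] = 0.8684, γ^t·E[r] = 0.102163, running G = 2.906596
t=7: π = [0.2463, 0.2794, 0.2681, 0.2062], E[r] = 0.8684, γ^t·E[r] = 0.071516, running G = 2.978113
t=8: π = [0.2463, 0.2794, 0.2681, 0.2062], E[r] = 0.8684, γ^t·E[r] = 0.050062, running G = 3.028174

G = 3.0282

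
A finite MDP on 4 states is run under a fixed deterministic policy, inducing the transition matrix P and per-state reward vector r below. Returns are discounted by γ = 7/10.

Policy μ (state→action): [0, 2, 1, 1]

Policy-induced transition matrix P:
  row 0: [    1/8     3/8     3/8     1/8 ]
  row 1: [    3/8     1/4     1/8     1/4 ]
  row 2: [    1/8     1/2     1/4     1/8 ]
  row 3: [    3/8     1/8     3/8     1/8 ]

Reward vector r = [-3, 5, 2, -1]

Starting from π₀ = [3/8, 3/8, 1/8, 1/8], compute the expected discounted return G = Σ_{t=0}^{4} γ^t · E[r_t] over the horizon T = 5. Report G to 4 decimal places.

t=0: π = [0.3750, 0.3750, 0.1250, 0.1250], E[r] = 0.8750, γ^t·E[r] = 0.875000, running G = 0.875000
t=1: π = [0.2500, 0.3125, 0.2656, 0.1719], E[r] = 1.1719, γ^t·E[r] = 0.820313, running G = 1.695313
t=2: π = [0.2461, 0.3262, 0.2637, 0.1641], E[r] = 1.2559, γ^t·E[r] = 0.615371, running G = 2.310684
t=3: π = [0.2476, 0.3262, 0.2605, 0.1658], E[r] = 1.2434, γ^t·E[r] = 0.426489, running G = 2.737173
t=4: π = [0.2480, 0.3253, 0.2609, 0.1658], E[r] = 1.2388, γ^t·E[r] = 0.297436, running G = 3.034608

G = 3.0346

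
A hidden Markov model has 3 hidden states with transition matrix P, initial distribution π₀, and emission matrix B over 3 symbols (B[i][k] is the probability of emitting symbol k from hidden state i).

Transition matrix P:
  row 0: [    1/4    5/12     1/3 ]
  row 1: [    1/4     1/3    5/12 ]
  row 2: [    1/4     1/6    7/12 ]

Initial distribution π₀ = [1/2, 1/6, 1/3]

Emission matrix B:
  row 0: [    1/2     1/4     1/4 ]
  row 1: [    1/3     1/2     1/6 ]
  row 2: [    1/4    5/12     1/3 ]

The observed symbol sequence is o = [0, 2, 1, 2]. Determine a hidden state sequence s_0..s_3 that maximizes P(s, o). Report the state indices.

path = [0, 2, 2, 2]

t=0: δ = [2.500e-01, 5.556e-02, 8.333e-02]  (obs o_0=0)
t=1: δ = [1.562e-02, 1.736e-02, 2.778e-02]  ψ = [0, 0, 0]  (obs o_1=2)
t=2: δ = [1.736e-03, 3.255e-03, 6.752e-03]  ψ = [2, 0, 2]  (obs o_2=1)
t=3: δ = [4.220e-04, 1.875e-04, 1.313e-03]  ψ = [2, 2, 2]  (obs o_3=2)
backtrack: best end state = 2; path = [0, 2, 2, 2]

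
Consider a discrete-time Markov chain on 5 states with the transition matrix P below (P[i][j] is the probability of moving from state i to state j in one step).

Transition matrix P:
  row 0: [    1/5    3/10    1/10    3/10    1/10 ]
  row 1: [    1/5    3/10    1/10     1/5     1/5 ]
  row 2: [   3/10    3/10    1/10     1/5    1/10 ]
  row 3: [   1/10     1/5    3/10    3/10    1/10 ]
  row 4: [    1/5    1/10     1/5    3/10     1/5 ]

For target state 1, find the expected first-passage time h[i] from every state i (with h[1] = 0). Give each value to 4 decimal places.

First-step conditioning: h[1] = 0; for i ≠ 1, h[i] = 1 + Σ_k P[i][k]·h[k].
  h[0] = 1 + 1/5·h[0] + 1/10·h[2] + 3/10·h[3] + 1/10·h[4]
  h[2] = 1 + 3/10·h[0] + 1/10·h[2] + 1/5·h[3] + 1/10·h[4]
  h[3] = 1 + 1/10·h[0] + 3/10·h[2] + 3/10·h[3] + 1/10·h[4]
  h[4] = 1 + 1/5·h[0] + 1/5·h[2] + 3/10·h[3] + 1/5·h[4]
Solving the 4×4 linear system over states ≠ 1 gives exactly h = [918/229, 0, 909/229, 1008/229, 1121/229] (h[1] = 0 is the target).

h = [4.0087, 0.0000, 3.9694, 4.4017, 4.8952]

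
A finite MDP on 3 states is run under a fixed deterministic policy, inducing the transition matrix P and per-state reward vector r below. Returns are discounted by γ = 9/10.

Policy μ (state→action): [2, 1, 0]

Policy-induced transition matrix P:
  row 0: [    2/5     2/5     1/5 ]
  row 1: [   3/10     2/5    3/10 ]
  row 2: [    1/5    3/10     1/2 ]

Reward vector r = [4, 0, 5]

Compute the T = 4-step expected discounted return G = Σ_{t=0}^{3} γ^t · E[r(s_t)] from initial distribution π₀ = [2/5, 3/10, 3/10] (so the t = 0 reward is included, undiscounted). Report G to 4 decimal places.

G = 10.0656

t=0: π = [0.4000, 0.3000, 0.3000], E[r] = 3.1000, γ^t·E[r] = 3.100000, running G = 3.100000
t=1: π = [0.3100, 0.3700, 0.3200], E[r] = 2.8400, γ^t·E[r] = 2.556000, running G = 5.656000
t=2: π = [0.2990, 0.3680, 0.3330], E[r] = 2.8610, γ^t·E[r] = 2.317410, running G = 7.973410
t=3: π = [0.2966, 0.3667, 0.3367], E[r] = 2.8699, γ^t·E[r] = 2.092157, running G = 10.065567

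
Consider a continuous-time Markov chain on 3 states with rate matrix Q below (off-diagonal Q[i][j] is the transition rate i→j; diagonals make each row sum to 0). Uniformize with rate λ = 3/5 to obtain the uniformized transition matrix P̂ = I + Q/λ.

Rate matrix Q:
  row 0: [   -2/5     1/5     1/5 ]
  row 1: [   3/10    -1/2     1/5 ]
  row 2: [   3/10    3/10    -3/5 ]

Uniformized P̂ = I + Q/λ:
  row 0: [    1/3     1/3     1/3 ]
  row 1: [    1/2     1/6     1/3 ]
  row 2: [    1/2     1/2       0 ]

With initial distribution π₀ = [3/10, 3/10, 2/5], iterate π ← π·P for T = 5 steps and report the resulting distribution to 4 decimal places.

t=0: π = [0.3000, 0.3000, 0.4000]
t=1: π = [0.4500, 0.3500, 0.2000]
t=2: π = [0.4250, 0.3083, 0.2667]
t=3: π = [0.4292, 0.3264, 0.2444]
t=4: π = [0.4285, 0.3197, 0.2519]
t=5: π = [0.4286, 0.3220, 0.2494]

π = [0.4286, 0.3220, 0.2494]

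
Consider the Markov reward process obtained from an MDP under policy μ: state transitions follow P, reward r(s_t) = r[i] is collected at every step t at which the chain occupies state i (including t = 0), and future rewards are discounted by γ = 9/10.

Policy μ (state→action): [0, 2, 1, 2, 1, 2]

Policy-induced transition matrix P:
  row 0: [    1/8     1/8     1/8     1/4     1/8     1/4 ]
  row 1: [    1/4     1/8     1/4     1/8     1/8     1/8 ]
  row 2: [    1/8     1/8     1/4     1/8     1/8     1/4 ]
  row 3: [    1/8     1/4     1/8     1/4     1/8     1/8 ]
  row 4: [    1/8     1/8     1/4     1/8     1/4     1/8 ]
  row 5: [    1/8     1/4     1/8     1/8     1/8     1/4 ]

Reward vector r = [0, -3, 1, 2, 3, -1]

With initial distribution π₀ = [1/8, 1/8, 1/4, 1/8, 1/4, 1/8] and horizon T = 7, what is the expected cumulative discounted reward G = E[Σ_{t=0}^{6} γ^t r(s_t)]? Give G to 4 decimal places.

G = 1.8641

t=0: π = [0.1250, 0.1250, 0.2500, 0.1250, 0.2500, 0.1250], E[r] = 0.7500, γ^t·E[r] = 0.750000, running G = 0.750000
t=1: π = [0.1406, 0.1563, 0.2031, 0.1563, 0.1563, 0.1875], E[r] = 0.3281, γ^t·E[r] = 0.295313, running G = 1.045313
t=2: π = [0.1445, 0.1680, 0.1895, 0.1621, 0.1445, 0.1914], E[r] = 0.2520, γ^t·E[r] = 0.204082, running G = 1.249395
t=3: π = [0.1460, 0.1692, 0.1877, 0.1633, 0.1431, 0.1907], E[r] = 0.2454, γ^t·E[r] = 0.178868, running G = 1.428263
t=4: π = [0.1461, 0.1693, 0.1875, 0.1637, 0.1429, 0.1906], E[r] = 0.2452, γ^t·E[r] = 0.160861, running G = 1.589124
t=5: π = [0.1462, 0.1693, 0.1875, 0.1637, 0.1429, 0.1905], E[r] = 0.2451, γ^t·E[r] = 0.144748, running G = 1.733873
t=6: π = [0.1462, 0.1693, 0.1874, 0.1637, 0.1429, 0.1905], E[r] = 0.2451, γ^t·E[r] = 0.130273, running G = 1.864145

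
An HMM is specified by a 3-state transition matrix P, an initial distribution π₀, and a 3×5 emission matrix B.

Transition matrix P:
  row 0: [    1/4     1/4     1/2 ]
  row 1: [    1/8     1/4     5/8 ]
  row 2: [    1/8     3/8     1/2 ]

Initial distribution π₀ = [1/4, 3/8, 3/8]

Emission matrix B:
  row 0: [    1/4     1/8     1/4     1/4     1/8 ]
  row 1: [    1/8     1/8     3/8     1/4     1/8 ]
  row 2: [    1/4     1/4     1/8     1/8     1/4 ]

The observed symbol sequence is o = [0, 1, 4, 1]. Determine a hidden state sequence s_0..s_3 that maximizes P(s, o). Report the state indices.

t=0: δ = [6.250e-02, 4.688e-02, 9.375e-02]  (obs o_0=0)
t=1: δ = [1.953e-03, 4.395e-03, 1.172e-02]  ψ = [0, 2, 2]  (obs o_1=1)
t=2: δ = [1.831e-04, 5.493e-04, 1.465e-03]  ψ = [2, 2, 2]  (obs o_2=4)
t=3: δ = [2.289e-05, 6.866e-05, 1.831e-04]  ψ = [2, 2, 2]  (obs o_3=1)
backtrack: best end state = 2; path = [2, 2, 2, 2]

path = [2, 2, 2, 2]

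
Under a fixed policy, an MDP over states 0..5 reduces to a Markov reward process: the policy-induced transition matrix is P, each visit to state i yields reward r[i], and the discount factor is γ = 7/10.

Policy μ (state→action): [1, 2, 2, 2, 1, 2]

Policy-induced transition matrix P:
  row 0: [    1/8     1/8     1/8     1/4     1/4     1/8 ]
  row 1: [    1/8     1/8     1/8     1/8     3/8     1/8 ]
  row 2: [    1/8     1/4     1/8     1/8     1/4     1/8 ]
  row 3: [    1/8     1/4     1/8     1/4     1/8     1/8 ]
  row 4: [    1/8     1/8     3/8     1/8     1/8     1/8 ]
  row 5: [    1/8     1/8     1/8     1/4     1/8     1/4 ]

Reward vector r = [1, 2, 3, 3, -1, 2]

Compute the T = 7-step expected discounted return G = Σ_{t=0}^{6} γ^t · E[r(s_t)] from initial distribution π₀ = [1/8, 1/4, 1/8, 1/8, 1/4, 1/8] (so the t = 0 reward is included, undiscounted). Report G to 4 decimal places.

t=0: π = [0.1250, 0.2500, 0.1250, 0.1250, 0.2500, 0.1250], E[r] = 1.3750, γ^t·E[r] = 1.375000, running G = 1.375000
t=1: π = [0.1250, 0.1563, 0.1875, 0.1719, 0.2188, 0.1406], E[r] = 1.5781, γ^t·E[r] = 1.104688, running G = 2.479688
t=2: π = [0.1250, 0.1699, 0.1797, 0.1797, 0.2031, 0.1426], E[r] = 1.6250, γ^t·E[r] = 0.796250, running G = 3.275938
t=3: π = [0.1250, 0.1699, 0.1758, 0.1809, 0.2056, 0.1428], E[r] = 1.6150, γ^t·E[r] = 0.553942, running G = 3.829879
t=4: π = [0.1250, 0.1696, 0.1764, 0.1811, 0.2051, 0.1429], E[r] = 1.6172, γ^t·E[r] = 0.388301, running G = 4.218181
t=5: π = [0.1250, 0.1697, 0.1763, 0.1811, 0.2051, 0.1429], E[r] = 1.6172, γ^t·E[r] = 0.271799, running G = 4.489979
t=6: π = [0.1250, 0.1697, 0.1763, 0.1811, 0.2051, 0.1429], E[r] = 1.6171, γ^t·E[r] = 0.190256, running G = 4.680235

G = 4.6802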